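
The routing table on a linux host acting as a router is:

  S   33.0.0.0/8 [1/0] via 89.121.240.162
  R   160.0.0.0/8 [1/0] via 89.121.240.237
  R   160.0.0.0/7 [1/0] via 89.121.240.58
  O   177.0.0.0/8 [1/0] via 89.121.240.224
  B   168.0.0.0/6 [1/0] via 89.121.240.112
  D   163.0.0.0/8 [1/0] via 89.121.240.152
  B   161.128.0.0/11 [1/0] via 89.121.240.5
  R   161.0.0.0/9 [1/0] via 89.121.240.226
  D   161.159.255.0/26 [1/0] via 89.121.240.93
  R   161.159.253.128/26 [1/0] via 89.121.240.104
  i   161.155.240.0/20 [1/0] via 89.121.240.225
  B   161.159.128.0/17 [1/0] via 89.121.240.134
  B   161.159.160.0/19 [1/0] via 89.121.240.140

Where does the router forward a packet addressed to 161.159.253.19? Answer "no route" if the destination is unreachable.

Routes whose prefix contains 161.159.253.19:
  160.0.0.0/7 (160.0.0.0 - 161.255.255.255) -> 89.121.240.58
  161.128.0.0/11 (161.128.0.0 - 161.159.255.255) -> 89.121.240.5
  161.159.128.0/17 (161.159.128.0 - 161.159.255.255) -> 89.121.240.134
More-specific entries that do NOT match:
  161.159.255.0/26 (161.159.255.0 - 161.159.255.63) does not contain 161.159.253.19
  161.159.253.128/26 (161.159.253.128 - 161.159.253.191) does not contain 161.159.253.19
  161.155.240.0/20 (161.155.240.0 - 161.155.255.255) does not contain 161.159.253.19
  161.159.160.0/19 (161.159.160.0 - 161.159.191.255) does not contain 161.159.253.19
Longest matching prefix is /17 -> next hop 89.121.240.134.

89.121.240.134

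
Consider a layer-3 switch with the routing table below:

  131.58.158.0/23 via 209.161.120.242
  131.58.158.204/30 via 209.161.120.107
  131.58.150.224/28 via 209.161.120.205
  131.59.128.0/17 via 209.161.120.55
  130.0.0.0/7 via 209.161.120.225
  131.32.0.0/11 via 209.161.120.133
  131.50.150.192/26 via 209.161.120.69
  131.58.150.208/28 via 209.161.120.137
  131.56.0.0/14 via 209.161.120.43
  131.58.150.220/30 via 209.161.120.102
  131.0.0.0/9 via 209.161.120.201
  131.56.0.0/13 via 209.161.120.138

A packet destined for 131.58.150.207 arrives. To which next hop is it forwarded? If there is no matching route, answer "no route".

Routes whose prefix contains 131.58.150.207:
  130.0.0.0/7 (130.0.0.0 - 131.255.255.255) -> 209.161.120.225
  131.0.0.0/9 (131.0.0.0 - 131.127.255.255) -> 209.161.120.201
  131.32.0.0/11 (131.32.0.0 - 131.63.255.255) -> 209.161.120.133
  131.56.0.0/13 (131.56.0.0 - 131.63.255.255) -> 209.161.120.138
  131.56.0.0/14 (131.56.0.0 - 131.59.255.255) -> 209.161.120.43
More-specific entries that do NOT match:
  131.58.158.204/30 (131.58.158.204 - 131.58.158.207) does not contain 131.58.150.207
  131.58.150.220/30 (131.58.150.220 - 131.58.150.223) does not contain 131.58.150.207
  131.58.150.224/28 (131.58.150.224 - 131.58.150.239) does not contain 131.58.150.207
  131.58.150.208/28 (131.58.150.208 - 131.58.150.223) does not contain 131.58.150.207
  131.50.150.192/26 (131.50.150.192 - 131.50.150.255) does not contain 131.58.150.207
  131.58.158.0/23 (131.58.158.0 - 131.58.159.255) does not contain 131.58.150.207
  131.59.128.0/17 (131.59.128.0 - 131.59.255.255) does not contain 131.58.150.207
Longest matching prefix is /14 -> next hop 209.161.120.43.

209.161.120.43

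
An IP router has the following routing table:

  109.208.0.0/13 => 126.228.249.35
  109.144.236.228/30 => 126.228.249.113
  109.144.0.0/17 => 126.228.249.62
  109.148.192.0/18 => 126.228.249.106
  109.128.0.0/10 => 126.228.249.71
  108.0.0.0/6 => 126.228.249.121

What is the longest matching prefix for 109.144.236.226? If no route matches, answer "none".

109.128.0.0/10

Entries matching 109.144.236.226:
  108.0.0.0/6 (108.0.0.0 - 111.255.255.255)
  109.128.0.0/10 (109.128.0.0 - 109.191.255.255)
Most specific is 109.128.0.0/10.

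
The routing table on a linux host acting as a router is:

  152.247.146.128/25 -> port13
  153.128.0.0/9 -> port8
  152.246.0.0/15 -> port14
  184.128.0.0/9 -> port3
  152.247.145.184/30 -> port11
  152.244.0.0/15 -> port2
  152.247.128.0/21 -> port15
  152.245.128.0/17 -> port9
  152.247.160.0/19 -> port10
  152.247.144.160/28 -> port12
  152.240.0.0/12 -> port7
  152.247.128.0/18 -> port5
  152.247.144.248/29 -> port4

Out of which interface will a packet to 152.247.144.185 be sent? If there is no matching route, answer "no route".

port5

Routes whose prefix contains 152.247.144.185:
  152.240.0.0/12 (152.240.0.0 - 152.255.255.255) -> port7
  152.246.0.0/15 (152.246.0.0 - 152.247.255.255) -> port14
  152.247.128.0/18 (152.247.128.0 - 152.247.191.255) -> port5
More-specific entries that do NOT match:
  152.247.145.184/30 (152.247.145.184 - 152.247.145.187) does not contain 152.247.144.185
  152.247.144.248/29 (152.247.144.248 - 152.247.144.255) does not contain 152.247.144.185
  152.247.144.160/28 (152.247.144.160 - 152.247.144.175) does not contain 152.247.144.185
  152.247.146.128/25 (152.247.146.128 - 152.247.146.255) does not contain 152.247.144.185
  152.247.128.0/21 (152.247.128.0 - 152.247.135.255) does not contain 152.247.144.185
  152.247.160.0/19 (152.247.160.0 - 152.247.191.255) does not contain 152.247.144.185
Longest matching prefix is /18 -> interface port5.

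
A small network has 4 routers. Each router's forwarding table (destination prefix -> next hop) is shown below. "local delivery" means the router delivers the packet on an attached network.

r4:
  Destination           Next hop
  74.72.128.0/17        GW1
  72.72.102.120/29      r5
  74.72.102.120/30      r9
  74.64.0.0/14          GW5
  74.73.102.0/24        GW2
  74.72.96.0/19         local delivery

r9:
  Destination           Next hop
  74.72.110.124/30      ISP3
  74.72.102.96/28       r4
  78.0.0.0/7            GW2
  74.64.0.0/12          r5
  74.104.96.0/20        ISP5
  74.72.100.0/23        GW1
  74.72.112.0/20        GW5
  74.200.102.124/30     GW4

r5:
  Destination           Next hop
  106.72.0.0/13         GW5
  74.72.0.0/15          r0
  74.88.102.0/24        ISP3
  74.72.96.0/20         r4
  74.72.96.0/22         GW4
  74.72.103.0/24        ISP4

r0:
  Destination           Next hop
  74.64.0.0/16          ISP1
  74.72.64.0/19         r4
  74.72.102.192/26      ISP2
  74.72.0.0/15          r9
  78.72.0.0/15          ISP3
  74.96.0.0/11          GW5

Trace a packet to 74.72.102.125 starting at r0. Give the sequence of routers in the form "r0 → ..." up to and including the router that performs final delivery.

r0 → r9 → r5 → r4

At r0: longest match for 74.72.102.125 is 74.72.0.0/15 -> r9
At r9: longest match for 74.72.102.125 is 74.64.0.0/12 -> r5
At r5: longest match for 74.72.102.125 is 74.72.96.0/20 -> r4
At r4: longest match for 74.72.102.125 is 74.72.96.0/19 -> local delivery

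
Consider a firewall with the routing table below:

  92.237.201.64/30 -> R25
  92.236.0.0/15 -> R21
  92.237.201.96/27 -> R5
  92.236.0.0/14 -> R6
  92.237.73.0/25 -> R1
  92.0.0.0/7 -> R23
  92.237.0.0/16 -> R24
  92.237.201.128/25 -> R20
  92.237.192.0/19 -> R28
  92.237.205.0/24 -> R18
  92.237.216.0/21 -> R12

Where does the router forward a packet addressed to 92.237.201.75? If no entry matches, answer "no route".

R28

Routes whose prefix contains 92.237.201.75:
  92.0.0.0/7 (92.0.0.0 - 93.255.255.255) -> R23
  92.236.0.0/14 (92.236.0.0 - 92.239.255.255) -> R6
  92.236.0.0/15 (92.236.0.0 - 92.237.255.255) -> R21
  92.237.0.0/16 (92.237.0.0 - 92.237.255.255) -> R24
  92.237.192.0/19 (92.237.192.0 - 92.237.223.255) -> R28
More-specific entries that do NOT match:
  92.237.201.64/30 (92.237.201.64 - 92.237.201.67) does not contain 92.237.201.75
  92.237.201.96/27 (92.237.201.96 - 92.237.201.127) does not contain 92.237.201.75
  92.237.73.0/25 (92.237.73.0 - 92.237.73.127) does not contain 92.237.201.75
  92.237.201.128/25 (92.237.201.128 - 92.237.201.255) does not contain 92.237.201.75
  92.237.205.0/24 (92.237.205.0 - 92.237.205.255) does not contain 92.237.201.75
  92.237.216.0/21 (92.237.216.0 - 92.237.223.255) does not contain 92.237.201.75
Longest matching prefix is /19 -> next hop R28.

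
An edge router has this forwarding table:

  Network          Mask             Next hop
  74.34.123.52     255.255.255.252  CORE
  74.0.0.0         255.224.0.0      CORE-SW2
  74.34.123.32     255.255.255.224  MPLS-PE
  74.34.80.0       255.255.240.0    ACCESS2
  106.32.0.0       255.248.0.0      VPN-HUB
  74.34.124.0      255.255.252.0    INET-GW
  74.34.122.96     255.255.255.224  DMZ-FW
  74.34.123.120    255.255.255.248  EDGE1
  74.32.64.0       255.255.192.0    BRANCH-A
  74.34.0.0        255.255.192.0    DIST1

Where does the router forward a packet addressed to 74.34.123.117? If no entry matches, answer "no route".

no route

No entry's prefix contains 74.34.123.117; there is no default route.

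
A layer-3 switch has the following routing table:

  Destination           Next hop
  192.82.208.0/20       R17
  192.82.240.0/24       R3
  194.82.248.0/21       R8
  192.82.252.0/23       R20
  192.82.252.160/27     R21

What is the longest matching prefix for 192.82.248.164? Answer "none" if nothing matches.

192.82.248.164 is outside every listed prefix and there is no default route.

none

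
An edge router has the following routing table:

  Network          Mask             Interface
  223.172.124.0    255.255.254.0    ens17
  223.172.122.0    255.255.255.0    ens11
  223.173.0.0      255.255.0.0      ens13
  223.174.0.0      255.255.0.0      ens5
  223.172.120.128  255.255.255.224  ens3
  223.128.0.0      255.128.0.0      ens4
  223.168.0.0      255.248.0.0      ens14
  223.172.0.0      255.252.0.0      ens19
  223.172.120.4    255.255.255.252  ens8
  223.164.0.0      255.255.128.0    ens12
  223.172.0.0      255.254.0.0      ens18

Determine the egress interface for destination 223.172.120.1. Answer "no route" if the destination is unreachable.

Routes whose prefix contains 223.172.120.1:
  223.128.0.0/9 (223.128.0.0 - 223.255.255.255) -> ens4
  223.168.0.0/13 (223.168.0.0 - 223.175.255.255) -> ens14
  223.172.0.0/14 (223.172.0.0 - 223.175.255.255) -> ens19
  223.172.0.0/15 (223.172.0.0 - 223.173.255.255) -> ens18
More-specific entries that do NOT match:
  223.172.120.4/30 (223.172.120.4 - 223.172.120.7) does not contain 223.172.120.1
  223.172.120.128/27 (223.172.120.128 - 223.172.120.159) does not contain 223.172.120.1
  223.172.122.0/24 (223.172.122.0 - 223.172.122.255) does not contain 223.172.120.1
  223.172.124.0/23 (223.172.124.0 - 223.172.125.255) does not contain 223.172.120.1
  223.164.0.0/17 (223.164.0.0 - 223.164.127.255) does not contain 223.172.120.1
  223.173.0.0/16 (223.173.0.0 - 223.173.255.255) does not contain 223.172.120.1
  223.174.0.0/16 (223.174.0.0 - 223.174.255.255) does not contain 223.172.120.1
Longest matching prefix is /15 -> interface ens18.

ens18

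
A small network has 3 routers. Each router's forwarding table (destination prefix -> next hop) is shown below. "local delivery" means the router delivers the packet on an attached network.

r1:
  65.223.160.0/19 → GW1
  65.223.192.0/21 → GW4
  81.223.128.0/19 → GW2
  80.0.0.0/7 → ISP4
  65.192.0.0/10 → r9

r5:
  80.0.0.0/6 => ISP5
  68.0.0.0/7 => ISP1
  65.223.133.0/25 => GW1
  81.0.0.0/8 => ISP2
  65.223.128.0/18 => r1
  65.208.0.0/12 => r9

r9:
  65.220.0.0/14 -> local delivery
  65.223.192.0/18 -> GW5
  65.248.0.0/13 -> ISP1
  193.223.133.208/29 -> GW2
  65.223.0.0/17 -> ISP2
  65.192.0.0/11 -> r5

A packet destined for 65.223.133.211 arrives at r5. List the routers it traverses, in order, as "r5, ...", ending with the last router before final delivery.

r5, r1, r9

At r5: longest match for 65.223.133.211 is 65.223.128.0/18 -> r1
At r1: longest match for 65.223.133.211 is 65.192.0.0/10 -> r9
At r9: longest match for 65.223.133.211 is 65.220.0.0/14 -> local delivery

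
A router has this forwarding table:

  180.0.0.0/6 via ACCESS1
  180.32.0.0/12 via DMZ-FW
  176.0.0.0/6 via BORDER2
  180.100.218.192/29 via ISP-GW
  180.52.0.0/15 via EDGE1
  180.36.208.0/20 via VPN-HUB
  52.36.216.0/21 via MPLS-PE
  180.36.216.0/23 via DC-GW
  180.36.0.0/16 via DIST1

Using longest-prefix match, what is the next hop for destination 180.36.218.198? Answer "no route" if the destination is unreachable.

Routes whose prefix contains 180.36.218.198:
  180.0.0.0/6 (180.0.0.0 - 183.255.255.255) -> ACCESS1
  180.32.0.0/12 (180.32.0.0 - 180.47.255.255) -> DMZ-FW
  180.36.0.0/16 (180.36.0.0 - 180.36.255.255) -> DIST1
  180.36.208.0/20 (180.36.208.0 - 180.36.223.255) -> VPN-HUB
More-specific entries that do NOT match:
  180.100.218.192/29 (180.100.218.192 - 180.100.218.199) does not contain 180.36.218.198
  180.36.216.0/23 (180.36.216.0 - 180.36.217.255) does not contain 180.36.218.198
  52.36.216.0/21 (52.36.216.0 - 52.36.223.255) does not contain 180.36.218.198
Longest matching prefix is /20 -> next hop VPN-HUB.

VPN-HUB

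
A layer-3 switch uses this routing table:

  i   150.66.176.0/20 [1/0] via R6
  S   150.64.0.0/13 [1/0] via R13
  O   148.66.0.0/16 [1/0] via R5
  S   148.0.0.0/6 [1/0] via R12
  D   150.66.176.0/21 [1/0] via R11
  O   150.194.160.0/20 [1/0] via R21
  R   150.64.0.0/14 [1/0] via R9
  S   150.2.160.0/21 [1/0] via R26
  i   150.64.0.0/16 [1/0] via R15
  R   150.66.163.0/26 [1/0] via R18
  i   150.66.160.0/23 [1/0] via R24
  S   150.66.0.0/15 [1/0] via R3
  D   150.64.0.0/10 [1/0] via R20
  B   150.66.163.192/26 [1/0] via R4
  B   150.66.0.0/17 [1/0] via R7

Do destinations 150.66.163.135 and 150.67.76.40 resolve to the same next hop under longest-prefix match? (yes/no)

150.66.163.135: longest match 150.66.0.0/15 -> R3
150.67.76.40: longest match 150.66.0.0/15 -> R3

yes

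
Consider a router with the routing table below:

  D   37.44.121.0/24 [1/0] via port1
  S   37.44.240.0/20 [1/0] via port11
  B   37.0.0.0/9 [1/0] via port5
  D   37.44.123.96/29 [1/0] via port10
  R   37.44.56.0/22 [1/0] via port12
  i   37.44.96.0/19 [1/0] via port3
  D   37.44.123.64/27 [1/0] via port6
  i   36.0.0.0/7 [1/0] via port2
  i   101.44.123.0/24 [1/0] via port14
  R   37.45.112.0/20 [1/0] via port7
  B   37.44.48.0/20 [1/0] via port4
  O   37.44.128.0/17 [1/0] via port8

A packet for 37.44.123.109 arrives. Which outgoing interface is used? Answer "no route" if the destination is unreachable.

port3

Routes whose prefix contains 37.44.123.109:
  36.0.0.0/7 (36.0.0.0 - 37.255.255.255) -> port2
  37.0.0.0/9 (37.0.0.0 - 37.127.255.255) -> port5
  37.44.96.0/19 (37.44.96.0 - 37.44.127.255) -> port3
More-specific entries that do NOT match:
  37.44.123.96/29 (37.44.123.96 - 37.44.123.103) does not contain 37.44.123.109
  37.44.123.64/27 (37.44.123.64 - 37.44.123.95) does not contain 37.44.123.109
  37.44.121.0/24 (37.44.121.0 - 37.44.121.255) does not contain 37.44.123.109
  101.44.123.0/24 (101.44.123.0 - 101.44.123.255) does not contain 37.44.123.109
  37.44.56.0/22 (37.44.56.0 - 37.44.59.255) does not contain 37.44.123.109
  37.44.240.0/20 (37.44.240.0 - 37.44.255.255) does not contain 37.44.123.109
  37.45.112.0/20 (37.45.112.0 - 37.45.127.255) does not contain 37.44.123.109
  37.44.48.0/20 (37.44.48.0 - 37.44.63.255) does not contain 37.44.123.109
Longest matching prefix is /19 -> interface port3.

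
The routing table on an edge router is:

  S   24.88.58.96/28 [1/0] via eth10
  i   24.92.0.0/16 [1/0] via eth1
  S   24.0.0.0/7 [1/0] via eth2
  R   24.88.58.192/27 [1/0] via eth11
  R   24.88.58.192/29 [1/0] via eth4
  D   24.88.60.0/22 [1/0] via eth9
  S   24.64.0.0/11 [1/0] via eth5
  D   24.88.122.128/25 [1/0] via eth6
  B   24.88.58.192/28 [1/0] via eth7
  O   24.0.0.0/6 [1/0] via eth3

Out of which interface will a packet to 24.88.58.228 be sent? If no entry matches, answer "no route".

eth5

Routes whose prefix contains 24.88.58.228:
  24.0.0.0/6 (24.0.0.0 - 27.255.255.255) -> eth3
  24.0.0.0/7 (24.0.0.0 - 25.255.255.255) -> eth2
  24.64.0.0/11 (24.64.0.0 - 24.95.255.255) -> eth5
More-specific entries that do NOT match:
  24.88.58.192/29 (24.88.58.192 - 24.88.58.199) does not contain 24.88.58.228
  24.88.58.96/28 (24.88.58.96 - 24.88.58.111) does not contain 24.88.58.228
  24.88.58.192/28 (24.88.58.192 - 24.88.58.207) does not contain 24.88.58.228
  24.88.58.192/27 (24.88.58.192 - 24.88.58.223) does not contain 24.88.58.228
  24.88.122.128/25 (24.88.122.128 - 24.88.122.255) does not contain 24.88.58.228
  24.88.60.0/22 (24.88.60.0 - 24.88.63.255) does not contain 24.88.58.228
  24.92.0.0/16 (24.92.0.0 - 24.92.255.255) does not contain 24.88.58.228
Longest matching prefix is /11 -> interface eth5.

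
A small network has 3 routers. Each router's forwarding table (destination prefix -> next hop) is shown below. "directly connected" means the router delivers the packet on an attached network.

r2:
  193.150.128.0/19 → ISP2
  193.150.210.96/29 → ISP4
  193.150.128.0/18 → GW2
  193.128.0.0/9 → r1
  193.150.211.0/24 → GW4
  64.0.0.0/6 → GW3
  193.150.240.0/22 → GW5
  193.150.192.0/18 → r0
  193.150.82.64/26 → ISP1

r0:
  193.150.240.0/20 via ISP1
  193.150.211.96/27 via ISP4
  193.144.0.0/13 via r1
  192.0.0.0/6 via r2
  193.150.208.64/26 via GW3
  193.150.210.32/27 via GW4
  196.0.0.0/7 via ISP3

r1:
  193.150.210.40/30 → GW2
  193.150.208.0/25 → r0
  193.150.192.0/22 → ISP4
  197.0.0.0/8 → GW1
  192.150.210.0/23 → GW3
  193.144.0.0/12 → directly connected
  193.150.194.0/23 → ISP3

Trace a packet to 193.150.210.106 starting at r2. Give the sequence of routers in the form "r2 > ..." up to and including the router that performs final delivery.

r2 > r0 > r1

At r2: longest match for 193.150.210.106 is 193.150.192.0/18 -> r0
At r0: longest match for 193.150.210.106 is 193.144.0.0/13 -> r1
At r1: longest match for 193.150.210.106 is 193.144.0.0/12 -> directly connected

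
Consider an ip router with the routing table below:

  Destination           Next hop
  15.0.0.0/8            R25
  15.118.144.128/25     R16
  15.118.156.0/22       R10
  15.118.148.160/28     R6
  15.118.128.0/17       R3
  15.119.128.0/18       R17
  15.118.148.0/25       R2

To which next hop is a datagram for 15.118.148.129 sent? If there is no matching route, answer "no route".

R3

Routes whose prefix contains 15.118.148.129:
  15.0.0.0/8 (15.0.0.0 - 15.255.255.255) -> R25
  15.118.128.0/17 (15.118.128.0 - 15.118.255.255) -> R3
More-specific entries that do NOT match:
  15.118.148.160/28 (15.118.148.160 - 15.118.148.175) does not contain 15.118.148.129
  15.118.144.128/25 (15.118.144.128 - 15.118.144.255) does not contain 15.118.148.129
  15.118.148.0/25 (15.118.148.0 - 15.118.148.127) does not contain 15.118.148.129
  15.118.156.0/22 (15.118.156.0 - 15.118.159.255) does not contain 15.118.148.129
  15.119.128.0/18 (15.119.128.0 - 15.119.191.255) does not contain 15.118.148.129
Longest matching prefix is /17 -> next hop R3.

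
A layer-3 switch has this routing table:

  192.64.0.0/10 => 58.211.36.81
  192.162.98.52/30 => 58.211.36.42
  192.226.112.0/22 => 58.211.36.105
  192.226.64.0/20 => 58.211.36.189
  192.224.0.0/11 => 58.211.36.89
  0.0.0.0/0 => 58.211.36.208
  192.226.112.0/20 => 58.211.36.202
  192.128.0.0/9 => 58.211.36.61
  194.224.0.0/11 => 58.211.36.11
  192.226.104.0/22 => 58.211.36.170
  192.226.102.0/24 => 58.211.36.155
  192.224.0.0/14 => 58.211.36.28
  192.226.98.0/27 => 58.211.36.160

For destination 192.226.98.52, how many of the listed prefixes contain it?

4

Prefixes containing 192.226.98.52:
  0.0.0.0/0 (default, matches everything)
  192.128.0.0/9 (192.128.0.0 - 192.255.255.255)
  192.224.0.0/11 (192.224.0.0 - 192.255.255.255)
  192.224.0.0/14 (192.224.0.0 - 192.227.255.255)
Total matching entries: 4.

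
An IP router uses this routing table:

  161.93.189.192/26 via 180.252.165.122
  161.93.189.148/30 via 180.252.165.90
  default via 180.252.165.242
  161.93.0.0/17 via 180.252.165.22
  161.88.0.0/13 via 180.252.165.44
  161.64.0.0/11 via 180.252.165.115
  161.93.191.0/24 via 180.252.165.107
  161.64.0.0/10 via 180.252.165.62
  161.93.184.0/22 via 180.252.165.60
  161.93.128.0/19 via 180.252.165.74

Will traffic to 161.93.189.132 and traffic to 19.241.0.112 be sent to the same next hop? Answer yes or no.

no

161.93.189.132: longest match 161.88.0.0/13 -> 180.252.165.44
19.241.0.112: longest match 0.0.0.0/0 -> 180.252.165.242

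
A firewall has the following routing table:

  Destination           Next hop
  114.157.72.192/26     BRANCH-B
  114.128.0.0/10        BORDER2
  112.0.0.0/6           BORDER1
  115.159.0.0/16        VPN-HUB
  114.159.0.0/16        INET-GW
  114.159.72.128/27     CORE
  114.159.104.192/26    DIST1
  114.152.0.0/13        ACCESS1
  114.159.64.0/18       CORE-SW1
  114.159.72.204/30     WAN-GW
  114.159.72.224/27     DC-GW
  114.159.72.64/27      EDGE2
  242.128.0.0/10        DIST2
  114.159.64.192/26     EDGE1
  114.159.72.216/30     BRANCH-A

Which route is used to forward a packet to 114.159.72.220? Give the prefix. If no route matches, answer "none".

Entries matching 114.159.72.220:
  112.0.0.0/6 (112.0.0.0 - 115.255.255.255)
  114.128.0.0/10 (114.128.0.0 - 114.191.255.255)
  114.152.0.0/13 (114.152.0.0 - 114.159.255.255)
  114.159.0.0/16 (114.159.0.0 - 114.159.255.255)
  114.159.64.0/18 (114.159.64.0 - 114.159.127.255)
Most specific is 114.159.64.0/18.

114.159.64.0/18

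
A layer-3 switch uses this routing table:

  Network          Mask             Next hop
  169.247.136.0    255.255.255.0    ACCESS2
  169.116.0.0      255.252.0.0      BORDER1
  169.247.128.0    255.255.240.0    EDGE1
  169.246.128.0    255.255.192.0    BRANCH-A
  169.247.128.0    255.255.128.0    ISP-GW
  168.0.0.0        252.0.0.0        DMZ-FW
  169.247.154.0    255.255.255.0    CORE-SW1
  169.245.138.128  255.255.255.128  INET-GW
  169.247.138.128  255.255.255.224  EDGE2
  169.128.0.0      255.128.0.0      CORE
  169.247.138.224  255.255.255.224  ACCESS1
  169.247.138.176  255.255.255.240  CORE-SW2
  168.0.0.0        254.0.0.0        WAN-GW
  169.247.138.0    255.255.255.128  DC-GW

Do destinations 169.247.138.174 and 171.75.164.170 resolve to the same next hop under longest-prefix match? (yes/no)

169.247.138.174: longest match 169.247.128.0/20 -> EDGE1
171.75.164.170: longest match 168.0.0.0/6 -> DMZ-FW

no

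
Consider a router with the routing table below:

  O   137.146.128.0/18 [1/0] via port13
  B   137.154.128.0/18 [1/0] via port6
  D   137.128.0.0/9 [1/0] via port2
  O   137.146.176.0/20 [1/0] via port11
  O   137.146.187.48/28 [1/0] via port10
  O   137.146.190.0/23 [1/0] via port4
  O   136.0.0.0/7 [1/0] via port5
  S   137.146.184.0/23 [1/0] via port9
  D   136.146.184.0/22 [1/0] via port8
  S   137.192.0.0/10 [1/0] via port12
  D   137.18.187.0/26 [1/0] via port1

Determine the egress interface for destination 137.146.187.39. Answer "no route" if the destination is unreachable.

port11

Routes whose prefix contains 137.146.187.39:
  136.0.0.0/7 (136.0.0.0 - 137.255.255.255) -> port5
  137.128.0.0/9 (137.128.0.0 - 137.255.255.255) -> port2
  137.146.128.0/18 (137.146.128.0 - 137.146.191.255) -> port13
  137.146.176.0/20 (137.146.176.0 - 137.146.191.255) -> port11
More-specific entries that do NOT match:
  137.146.187.48/28 (137.146.187.48 - 137.146.187.63) does not contain 137.146.187.39
  137.18.187.0/26 (137.18.187.0 - 137.18.187.63) does not contain 137.146.187.39
  137.146.190.0/23 (137.146.190.0 - 137.146.191.255) does not contain 137.146.187.39
  137.146.184.0/23 (137.146.184.0 - 137.146.185.255) does not contain 137.146.187.39
  136.146.184.0/22 (136.146.184.0 - 136.146.187.255) does not contain 137.146.187.39
Longest matching prefix is /20 -> interface port11.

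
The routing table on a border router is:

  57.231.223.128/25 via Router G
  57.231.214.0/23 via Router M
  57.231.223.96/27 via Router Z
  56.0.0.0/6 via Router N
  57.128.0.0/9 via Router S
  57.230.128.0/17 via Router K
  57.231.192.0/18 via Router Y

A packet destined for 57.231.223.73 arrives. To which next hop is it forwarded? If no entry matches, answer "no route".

Router Y

Routes whose prefix contains 57.231.223.73:
  56.0.0.0/6 (56.0.0.0 - 59.255.255.255) -> Router N
  57.128.0.0/9 (57.128.0.0 - 57.255.255.255) -> Router S
  57.231.192.0/18 (57.231.192.0 - 57.231.255.255) -> Router Y
More-specific entries that do NOT match:
  57.231.223.96/27 (57.231.223.96 - 57.231.223.127) does not contain 57.231.223.73
  57.231.223.128/25 (57.231.223.128 - 57.231.223.255) does not contain 57.231.223.73
  57.231.214.0/23 (57.231.214.0 - 57.231.215.255) does not contain 57.231.223.73
Longest matching prefix is /18 -> next hop Router Y.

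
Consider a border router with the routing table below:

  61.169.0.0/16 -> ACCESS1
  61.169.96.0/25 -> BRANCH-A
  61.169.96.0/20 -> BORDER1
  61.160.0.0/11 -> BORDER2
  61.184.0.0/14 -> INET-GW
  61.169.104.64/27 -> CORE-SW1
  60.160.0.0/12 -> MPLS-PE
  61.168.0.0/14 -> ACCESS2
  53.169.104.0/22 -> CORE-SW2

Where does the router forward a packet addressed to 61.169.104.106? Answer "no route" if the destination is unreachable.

Routes whose prefix contains 61.169.104.106:
  61.160.0.0/11 (61.160.0.0 - 61.191.255.255) -> BORDER2
  61.168.0.0/14 (61.168.0.0 - 61.171.255.255) -> ACCESS2
  61.169.0.0/16 (61.169.0.0 - 61.169.255.255) -> ACCESS1
  61.169.96.0/20 (61.169.96.0 - 61.169.111.255) -> BORDER1
More-specific entries that do NOT match:
  61.169.104.64/27 (61.169.104.64 - 61.169.104.95) does not contain 61.169.104.106
  61.169.96.0/25 (61.169.96.0 - 61.169.96.127) does not contain 61.169.104.106
  53.169.104.0/22 (53.169.104.0 - 53.169.107.255) does not contain 61.169.104.106
Longest matching prefix is /20 -> next hop BORDER1.

BORDER1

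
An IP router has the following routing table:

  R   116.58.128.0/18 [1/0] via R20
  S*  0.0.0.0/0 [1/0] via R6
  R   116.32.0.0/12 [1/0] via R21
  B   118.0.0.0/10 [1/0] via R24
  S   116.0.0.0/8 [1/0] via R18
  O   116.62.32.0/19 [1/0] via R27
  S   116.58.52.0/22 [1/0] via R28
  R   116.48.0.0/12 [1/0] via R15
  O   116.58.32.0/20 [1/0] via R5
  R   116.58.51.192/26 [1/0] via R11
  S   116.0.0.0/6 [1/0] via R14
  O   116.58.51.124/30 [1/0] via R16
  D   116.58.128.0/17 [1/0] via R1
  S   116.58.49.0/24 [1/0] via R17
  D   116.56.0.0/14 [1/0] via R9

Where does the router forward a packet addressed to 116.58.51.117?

R9

Routes whose prefix contains 116.58.51.117:
  0.0.0.0/0 (default, matches everything) -> R6
  116.0.0.0/6 (116.0.0.0 - 119.255.255.255) -> R14
  116.0.0.0/8 (116.0.0.0 - 116.255.255.255) -> R18
  116.48.0.0/12 (116.48.0.0 - 116.63.255.255) -> R15
  116.56.0.0/14 (116.56.0.0 - 116.59.255.255) -> R9
More-specific entries that do NOT match:
  116.58.51.124/30 (116.58.51.124 - 116.58.51.127) does not contain 116.58.51.117
  116.58.51.192/26 (116.58.51.192 - 116.58.51.255) does not contain 116.58.51.117
  116.58.49.0/24 (116.58.49.0 - 116.58.49.255) does not contain 116.58.51.117
  116.58.52.0/22 (116.58.52.0 - 116.58.55.255) does not contain 116.58.51.117
  116.58.32.0/20 (116.58.32.0 - 116.58.47.255) does not contain 116.58.51.117
  116.62.32.0/19 (116.62.32.0 - 116.62.63.255) does not contain 116.58.51.117
  116.58.128.0/18 (116.58.128.0 - 116.58.191.255) does not contain 116.58.51.117
  116.58.128.0/17 (116.58.128.0 - 116.58.255.255) does not contain 116.58.51.117
Longest matching prefix is /14 -> next hop R9.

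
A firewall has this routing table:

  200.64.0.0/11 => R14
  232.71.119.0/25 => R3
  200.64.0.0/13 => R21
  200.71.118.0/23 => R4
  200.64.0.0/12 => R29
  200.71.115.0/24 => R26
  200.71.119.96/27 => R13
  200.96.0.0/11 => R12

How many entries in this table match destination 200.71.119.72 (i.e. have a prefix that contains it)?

Prefixes containing 200.71.119.72:
  200.64.0.0/11 (200.64.0.0 - 200.95.255.255)
  200.64.0.0/12 (200.64.0.0 - 200.79.255.255)
  200.64.0.0/13 (200.64.0.0 - 200.71.255.255)
  200.71.118.0/23 (200.71.118.0 - 200.71.119.255)
Total matching entries: 4.

4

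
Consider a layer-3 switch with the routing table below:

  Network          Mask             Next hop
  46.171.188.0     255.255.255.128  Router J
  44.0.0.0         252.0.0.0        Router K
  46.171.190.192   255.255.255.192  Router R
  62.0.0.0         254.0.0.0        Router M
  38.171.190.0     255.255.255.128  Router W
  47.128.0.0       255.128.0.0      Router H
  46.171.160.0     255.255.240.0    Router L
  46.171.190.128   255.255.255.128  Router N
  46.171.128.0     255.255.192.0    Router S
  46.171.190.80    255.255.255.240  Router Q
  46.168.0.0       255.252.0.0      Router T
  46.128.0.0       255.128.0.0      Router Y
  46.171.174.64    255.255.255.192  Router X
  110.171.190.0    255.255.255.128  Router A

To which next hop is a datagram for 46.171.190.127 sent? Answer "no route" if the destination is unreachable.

Routes whose prefix contains 46.171.190.127:
  44.0.0.0/6 (44.0.0.0 - 47.255.255.255) -> Router K
  46.128.0.0/9 (46.128.0.0 - 46.255.255.255) -> Router Y
  46.168.0.0/14 (46.168.0.0 - 46.171.255.255) -> Router T
  46.171.128.0/18 (46.171.128.0 - 46.171.191.255) -> Router S
More-specific entries that do NOT match:
  46.171.190.80/28 (46.171.190.80 - 46.171.190.95) does not contain 46.171.190.127
  46.171.190.192/26 (46.171.190.192 - 46.171.190.255) does not contain 46.171.190.127
  46.171.174.64/26 (46.171.174.64 - 46.171.174.127) does not contain 46.171.190.127
  46.171.188.0/25 (46.171.188.0 - 46.171.188.127) does not contain 46.171.190.127
  38.171.190.0/25 (38.171.190.0 - 38.171.190.127) does not contain 46.171.190.127
  46.171.190.128/25 (46.171.190.128 - 46.171.190.255) does not contain 46.171.190.127
  110.171.190.0/25 (110.171.190.0 - 110.171.190.127) does not contain 46.171.190.127
  46.171.160.0/20 (46.171.160.0 - 46.171.175.255) does not contain 46.171.190.127
Longest matching prefix is /18 -> next hop Router S.

Router S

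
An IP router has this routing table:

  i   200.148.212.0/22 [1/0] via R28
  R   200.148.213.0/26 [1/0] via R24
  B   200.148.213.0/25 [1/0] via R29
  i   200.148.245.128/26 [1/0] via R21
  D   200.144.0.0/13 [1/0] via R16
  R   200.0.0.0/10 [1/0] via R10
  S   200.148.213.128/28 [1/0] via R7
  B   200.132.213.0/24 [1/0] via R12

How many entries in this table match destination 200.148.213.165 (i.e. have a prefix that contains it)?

Prefixes containing 200.148.213.165:
  200.144.0.0/13 (200.144.0.0 - 200.151.255.255)
  200.148.212.0/22 (200.148.212.0 - 200.148.215.255)
Total matching entries: 2.

2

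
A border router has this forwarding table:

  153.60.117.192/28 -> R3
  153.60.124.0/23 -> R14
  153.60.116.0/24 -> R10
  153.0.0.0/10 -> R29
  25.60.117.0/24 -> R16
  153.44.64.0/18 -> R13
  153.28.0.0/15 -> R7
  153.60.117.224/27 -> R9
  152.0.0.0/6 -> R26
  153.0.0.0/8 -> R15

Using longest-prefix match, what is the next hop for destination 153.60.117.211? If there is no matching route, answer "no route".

R29

Routes whose prefix contains 153.60.117.211:
  152.0.0.0/6 (152.0.0.0 - 155.255.255.255) -> R26
  153.0.0.0/8 (153.0.0.0 - 153.255.255.255) -> R15
  153.0.0.0/10 (153.0.0.0 - 153.63.255.255) -> R29
More-specific entries that do NOT match:
  153.60.117.192/28 (153.60.117.192 - 153.60.117.207) does not contain 153.60.117.211
  153.60.117.224/27 (153.60.117.224 - 153.60.117.255) does not contain 153.60.117.211
  153.60.116.0/24 (153.60.116.0 - 153.60.116.255) does not contain 153.60.117.211
  25.60.117.0/24 (25.60.117.0 - 25.60.117.255) does not contain 153.60.117.211
  153.60.124.0/23 (153.60.124.0 - 153.60.125.255) does not contain 153.60.117.211
  153.44.64.0/18 (153.44.64.0 - 153.44.127.255) does not contain 153.60.117.211
  153.28.0.0/15 (153.28.0.0 - 153.29.255.255) does not contain 153.60.117.211
Longest matching prefix is /10 -> next hop R29.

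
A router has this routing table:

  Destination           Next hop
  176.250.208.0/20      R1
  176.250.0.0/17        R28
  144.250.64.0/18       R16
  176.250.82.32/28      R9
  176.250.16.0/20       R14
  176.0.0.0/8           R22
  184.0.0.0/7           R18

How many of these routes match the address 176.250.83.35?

2

Prefixes containing 176.250.83.35:
  176.0.0.0/8 (176.0.0.0 - 176.255.255.255)
  176.250.0.0/17 (176.250.0.0 - 176.250.127.255)
Total matching entries: 2.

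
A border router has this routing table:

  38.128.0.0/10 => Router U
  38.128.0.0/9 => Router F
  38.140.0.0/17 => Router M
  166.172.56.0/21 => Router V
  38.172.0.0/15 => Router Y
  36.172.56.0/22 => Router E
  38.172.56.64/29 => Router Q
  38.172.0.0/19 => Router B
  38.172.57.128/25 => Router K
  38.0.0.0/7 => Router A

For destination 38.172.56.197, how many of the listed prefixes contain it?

4

Prefixes containing 38.172.56.197:
  38.0.0.0/7 (38.0.0.0 - 39.255.255.255)
  38.128.0.0/9 (38.128.0.0 - 38.255.255.255)
  38.128.0.0/10 (38.128.0.0 - 38.191.255.255)
  38.172.0.0/15 (38.172.0.0 - 38.173.255.255)
Total matching entries: 4.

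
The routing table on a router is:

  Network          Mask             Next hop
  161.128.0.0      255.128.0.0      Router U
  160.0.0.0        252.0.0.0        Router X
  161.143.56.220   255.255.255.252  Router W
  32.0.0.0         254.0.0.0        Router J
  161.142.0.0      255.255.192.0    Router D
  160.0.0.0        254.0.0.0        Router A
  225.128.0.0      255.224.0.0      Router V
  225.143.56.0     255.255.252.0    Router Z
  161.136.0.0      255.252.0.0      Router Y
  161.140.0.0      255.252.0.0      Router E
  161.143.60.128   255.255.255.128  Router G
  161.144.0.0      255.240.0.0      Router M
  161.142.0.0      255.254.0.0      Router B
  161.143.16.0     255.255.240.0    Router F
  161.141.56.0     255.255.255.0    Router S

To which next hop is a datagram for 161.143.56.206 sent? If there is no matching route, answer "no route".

Router B

Routes whose prefix contains 161.143.56.206:
  160.0.0.0/6 (160.0.0.0 - 163.255.255.255) -> Router X
  160.0.0.0/7 (160.0.0.0 - 161.255.255.255) -> Router A
  161.128.0.0/9 (161.128.0.0 - 161.255.255.255) -> Router U
  161.140.0.0/14 (161.140.0.0 - 161.143.255.255) -> Router E
  161.142.0.0/15 (161.142.0.0 - 161.143.255.255) -> Router B
More-specific entries that do NOT match:
  161.143.56.220/30 (161.143.56.220 - 161.143.56.223) does not contain 161.143.56.206
  161.143.60.128/25 (161.143.60.128 - 161.143.60.255) does not contain 161.143.56.206
  161.141.56.0/24 (161.141.56.0 - 161.141.56.255) does not contain 161.143.56.206
  225.143.56.0/22 (225.143.56.0 - 225.143.59.255) does not contain 161.143.56.206
  161.143.16.0/20 (161.143.16.0 - 161.143.31.255) does not contain 161.143.56.206
  161.142.0.0/18 (161.142.0.0 - 161.142.63.255) does not contain 161.143.56.206
Longest matching prefix is /15 -> next hop Router B.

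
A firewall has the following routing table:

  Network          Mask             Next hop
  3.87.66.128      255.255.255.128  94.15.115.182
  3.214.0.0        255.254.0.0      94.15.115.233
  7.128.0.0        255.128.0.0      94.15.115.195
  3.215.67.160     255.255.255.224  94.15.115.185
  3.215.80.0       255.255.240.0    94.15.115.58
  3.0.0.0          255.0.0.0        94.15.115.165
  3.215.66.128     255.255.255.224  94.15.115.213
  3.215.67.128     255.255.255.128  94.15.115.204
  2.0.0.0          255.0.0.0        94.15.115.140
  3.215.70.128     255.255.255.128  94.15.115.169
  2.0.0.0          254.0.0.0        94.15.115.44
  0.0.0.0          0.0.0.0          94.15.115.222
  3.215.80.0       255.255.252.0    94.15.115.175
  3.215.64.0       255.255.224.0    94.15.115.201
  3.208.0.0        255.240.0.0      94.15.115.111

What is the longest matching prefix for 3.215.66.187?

3.215.64.0/19

Entries matching 3.215.66.187:
  0.0.0.0/0 (default, matches everything)
  2.0.0.0/7 (2.0.0.0 - 3.255.255.255)
  3.0.0.0/8 (3.0.0.0 - 3.255.255.255)
  3.208.0.0/12 (3.208.0.0 - 3.223.255.255)
  3.214.0.0/15 (3.214.0.0 - 3.215.255.255)
  3.215.64.0/19 (3.215.64.0 - 3.215.95.255)
Most specific is 3.215.64.0/19.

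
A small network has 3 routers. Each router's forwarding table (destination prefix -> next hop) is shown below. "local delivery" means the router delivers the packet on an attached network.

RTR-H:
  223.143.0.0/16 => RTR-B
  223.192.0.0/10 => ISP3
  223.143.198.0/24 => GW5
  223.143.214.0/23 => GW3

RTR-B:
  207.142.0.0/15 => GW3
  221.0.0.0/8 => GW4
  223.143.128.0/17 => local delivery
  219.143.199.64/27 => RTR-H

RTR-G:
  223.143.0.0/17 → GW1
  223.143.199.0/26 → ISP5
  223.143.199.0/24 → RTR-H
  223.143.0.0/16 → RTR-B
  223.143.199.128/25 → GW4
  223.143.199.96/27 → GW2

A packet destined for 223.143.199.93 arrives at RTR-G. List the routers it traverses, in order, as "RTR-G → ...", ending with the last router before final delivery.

RTR-G → RTR-H → RTR-B

At RTR-G: longest match for 223.143.199.93 is 223.143.199.0/24 -> RTR-H
At RTR-H: longest match for 223.143.199.93 is 223.143.0.0/16 -> RTR-B
At RTR-B: longest match for 223.143.199.93 is 223.143.128.0/17 -> local delivery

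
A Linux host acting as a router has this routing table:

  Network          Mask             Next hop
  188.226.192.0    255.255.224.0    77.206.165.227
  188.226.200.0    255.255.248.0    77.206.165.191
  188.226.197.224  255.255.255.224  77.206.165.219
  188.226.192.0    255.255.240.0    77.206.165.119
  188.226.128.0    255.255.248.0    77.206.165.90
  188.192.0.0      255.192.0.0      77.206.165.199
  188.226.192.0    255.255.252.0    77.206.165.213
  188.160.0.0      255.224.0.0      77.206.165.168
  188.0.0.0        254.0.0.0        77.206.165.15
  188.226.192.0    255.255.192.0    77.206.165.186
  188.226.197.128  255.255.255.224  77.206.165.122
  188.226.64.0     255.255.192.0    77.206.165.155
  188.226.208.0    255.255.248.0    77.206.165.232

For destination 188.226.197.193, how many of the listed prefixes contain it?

Prefixes containing 188.226.197.193:
  188.0.0.0/7 (188.0.0.0 - 189.255.255.255)
  188.192.0.0/10 (188.192.0.0 - 188.255.255.255)
  188.226.192.0/18 (188.226.192.0 - 188.226.255.255)
  188.226.192.0/19 (188.226.192.0 - 188.226.223.255)
  188.226.192.0/20 (188.226.192.0 - 188.226.207.255)
Total matching entries: 5.

5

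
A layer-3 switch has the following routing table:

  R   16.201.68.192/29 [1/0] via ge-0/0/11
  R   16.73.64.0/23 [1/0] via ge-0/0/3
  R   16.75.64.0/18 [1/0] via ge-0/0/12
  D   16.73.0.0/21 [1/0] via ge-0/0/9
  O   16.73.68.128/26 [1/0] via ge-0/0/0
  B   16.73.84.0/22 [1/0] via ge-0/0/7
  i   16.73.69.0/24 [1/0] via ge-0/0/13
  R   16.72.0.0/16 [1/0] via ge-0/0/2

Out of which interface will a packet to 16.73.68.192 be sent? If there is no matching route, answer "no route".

No entry's prefix contains 16.73.68.192; there is no default route.

no route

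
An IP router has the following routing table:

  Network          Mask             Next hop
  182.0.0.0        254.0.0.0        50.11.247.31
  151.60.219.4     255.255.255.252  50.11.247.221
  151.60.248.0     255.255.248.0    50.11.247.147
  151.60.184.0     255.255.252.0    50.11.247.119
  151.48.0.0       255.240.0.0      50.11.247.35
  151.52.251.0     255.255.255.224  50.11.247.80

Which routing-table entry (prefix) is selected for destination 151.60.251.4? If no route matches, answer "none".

Entries matching 151.60.251.4:
  151.48.0.0/12 (151.48.0.0 - 151.63.255.255)
  151.60.248.0/21 (151.60.248.0 - 151.60.255.255)
Most specific is 151.60.248.0/21.

151.60.248.0/21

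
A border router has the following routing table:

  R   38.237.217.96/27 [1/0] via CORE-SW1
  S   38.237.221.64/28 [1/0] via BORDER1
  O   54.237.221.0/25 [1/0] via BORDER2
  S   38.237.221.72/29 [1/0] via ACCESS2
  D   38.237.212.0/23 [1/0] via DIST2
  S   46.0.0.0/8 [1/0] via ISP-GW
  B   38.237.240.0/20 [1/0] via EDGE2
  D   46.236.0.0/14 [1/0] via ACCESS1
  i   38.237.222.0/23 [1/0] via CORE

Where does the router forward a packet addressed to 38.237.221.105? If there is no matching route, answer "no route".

No entry's prefix contains 38.237.221.105; there is no default route.

no route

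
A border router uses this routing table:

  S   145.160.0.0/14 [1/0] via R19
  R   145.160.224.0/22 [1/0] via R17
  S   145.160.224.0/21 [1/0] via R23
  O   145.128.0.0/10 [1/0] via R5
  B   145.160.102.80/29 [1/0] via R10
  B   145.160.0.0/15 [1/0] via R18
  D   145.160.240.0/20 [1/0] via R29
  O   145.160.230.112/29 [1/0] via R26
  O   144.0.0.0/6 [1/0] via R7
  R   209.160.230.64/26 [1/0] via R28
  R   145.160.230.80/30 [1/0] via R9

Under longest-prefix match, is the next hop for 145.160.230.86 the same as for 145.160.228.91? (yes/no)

145.160.230.86: longest match 145.160.224.0/21 -> R23
145.160.228.91: longest match 145.160.224.0/21 -> R23

yes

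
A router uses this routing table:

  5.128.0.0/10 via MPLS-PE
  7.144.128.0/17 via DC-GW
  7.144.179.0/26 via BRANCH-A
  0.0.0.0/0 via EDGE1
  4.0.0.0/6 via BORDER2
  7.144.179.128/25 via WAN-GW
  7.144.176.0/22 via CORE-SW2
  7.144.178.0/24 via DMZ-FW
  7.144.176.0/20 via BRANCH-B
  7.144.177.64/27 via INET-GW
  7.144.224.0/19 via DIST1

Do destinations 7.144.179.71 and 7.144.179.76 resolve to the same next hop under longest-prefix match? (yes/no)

yes

7.144.179.71: longest match 7.144.176.0/22 -> CORE-SW2
7.144.179.76: longest match 7.144.176.0/22 -> CORE-SW2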